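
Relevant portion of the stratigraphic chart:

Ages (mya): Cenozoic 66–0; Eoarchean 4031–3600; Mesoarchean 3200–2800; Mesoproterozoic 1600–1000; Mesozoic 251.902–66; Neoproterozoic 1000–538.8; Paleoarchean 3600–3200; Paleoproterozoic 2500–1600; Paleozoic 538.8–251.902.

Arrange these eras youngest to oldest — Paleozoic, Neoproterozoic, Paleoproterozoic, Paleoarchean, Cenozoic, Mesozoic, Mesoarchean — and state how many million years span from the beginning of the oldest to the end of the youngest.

Cenozoic, Mesozoic, Paleozoic, Neoproterozoic, Paleoproterozoic, Mesoarchean, Paleoarchean; total span 3600 Myr

Start ages (Ma): Paleoarchean 3600, Mesoarchean 3200, Paleoproterozoic 2500, Neoproterozoic 1000, Paleozoic 538.8, Mesozoic 251.902, Cenozoic 66.
Ordered youngest to oldest: Cenozoic, Mesozoic, Paleozoic, Neoproterozoic, Paleoproterozoic, Mesoarchean, Paleoarchean.
Span = 3600 − 0 = 3600 Myr.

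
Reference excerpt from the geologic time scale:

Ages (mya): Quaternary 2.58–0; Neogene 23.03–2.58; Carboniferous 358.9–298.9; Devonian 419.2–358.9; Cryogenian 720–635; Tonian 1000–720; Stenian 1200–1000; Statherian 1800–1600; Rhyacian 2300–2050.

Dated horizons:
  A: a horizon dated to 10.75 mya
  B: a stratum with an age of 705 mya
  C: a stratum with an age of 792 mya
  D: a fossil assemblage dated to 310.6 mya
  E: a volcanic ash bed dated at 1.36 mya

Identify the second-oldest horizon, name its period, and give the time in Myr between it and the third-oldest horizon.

B, in the Cryogenian; 394.4 million years to D

Larger Ma means older, so oldest first: C 792 > B 705 > D 310.6 > A 10.75 > E 1.36.
Counting 2 along gives B (705 Ma); the excerpt puts that inside the Cryogenian, 720–635 Ma.
Next in line is D (310.6 Ma), and 705 − 310.6 = 394.4 Myr.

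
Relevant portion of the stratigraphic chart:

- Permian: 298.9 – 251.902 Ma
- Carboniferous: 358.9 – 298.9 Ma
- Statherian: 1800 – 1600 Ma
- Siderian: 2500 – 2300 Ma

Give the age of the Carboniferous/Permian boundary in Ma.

The Carboniferous ends and the Permian begins at 298.9 Ma.

298.9 Ma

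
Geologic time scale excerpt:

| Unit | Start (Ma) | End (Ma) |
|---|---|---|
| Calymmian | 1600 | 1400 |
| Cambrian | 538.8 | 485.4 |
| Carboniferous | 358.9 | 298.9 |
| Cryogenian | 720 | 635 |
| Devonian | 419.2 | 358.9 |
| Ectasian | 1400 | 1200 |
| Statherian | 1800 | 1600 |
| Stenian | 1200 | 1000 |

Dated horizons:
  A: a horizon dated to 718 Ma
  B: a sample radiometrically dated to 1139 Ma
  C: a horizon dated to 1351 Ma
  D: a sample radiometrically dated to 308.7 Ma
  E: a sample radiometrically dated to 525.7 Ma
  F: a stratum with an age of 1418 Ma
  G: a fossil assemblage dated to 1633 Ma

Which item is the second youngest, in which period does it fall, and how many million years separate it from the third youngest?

E, in the Cambrian; 192.3 million years to A

Sorted youngest-first by Ma: D (308.7), E (525.7), A (718), B (1139), C (1351), F (1418), G (1633).
The second youngest is E at 525.7 Ma, which lies in 538.8–485.4 Ma: the Cambrian.
The third youngest is A at 718 Ma; separation = |525.7 − 718| = 192.3 Myr.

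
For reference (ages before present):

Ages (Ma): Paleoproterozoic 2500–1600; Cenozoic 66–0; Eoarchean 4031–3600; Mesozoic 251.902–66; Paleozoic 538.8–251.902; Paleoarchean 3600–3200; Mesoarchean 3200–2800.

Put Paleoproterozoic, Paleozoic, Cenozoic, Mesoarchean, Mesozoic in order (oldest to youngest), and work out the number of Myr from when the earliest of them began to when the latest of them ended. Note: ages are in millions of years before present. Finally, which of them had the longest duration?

Mesoarchean, Paleoproterozoic, Paleozoic, Mesozoic, Cenozoic; total span 3200 Myr; longest is Paleoproterozoic

From the excerpt: Paleoproterozoic 2500–1600; Paleozoic 538.8–251.902; Cenozoic 66–0; Mesoarchean 3200–2800; Mesozoic 251.902–66 (Ma).
Larger Ma is earlier, so the oldest is Mesoarchean and the youngest is Cenozoic; oldest to youngest: Mesoarchean, Paleoproterozoic, Paleozoic, Mesozoic, Cenozoic.
Oldest start 3200 minus youngest end 0 gives 3200 Myr overall.
Individual lengths (start − end): Cenozoic 66; Paleozoic 286.898; Paleoproterozoic 900; Mesoarchean 400; Mesozoic 185.902. The largest is Paleoproterozoic at 900 Myr.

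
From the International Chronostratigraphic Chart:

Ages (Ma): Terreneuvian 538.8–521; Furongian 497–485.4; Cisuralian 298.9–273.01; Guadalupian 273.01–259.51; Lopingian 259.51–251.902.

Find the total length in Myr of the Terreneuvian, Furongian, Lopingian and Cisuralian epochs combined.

62.898 million years

Duration is start − end for each: (538.8 − 521) + (497 − 485.4) + (259.51 − 251.902) + (298.9 − 273.01).
That is 17.8 + 11.6 + 7.608 + 25.89, which totals 62.898 million years.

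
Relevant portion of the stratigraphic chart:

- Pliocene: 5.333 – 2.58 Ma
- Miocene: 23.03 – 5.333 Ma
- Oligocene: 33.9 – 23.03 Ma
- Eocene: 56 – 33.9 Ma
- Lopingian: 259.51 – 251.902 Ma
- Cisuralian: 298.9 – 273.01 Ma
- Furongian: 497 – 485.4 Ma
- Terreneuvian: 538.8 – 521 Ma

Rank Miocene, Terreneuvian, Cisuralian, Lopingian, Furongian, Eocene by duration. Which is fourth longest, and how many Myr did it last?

Durations: Miocene 17.697; Terreneuvian 17.8; Cisuralian 25.89; Lopingian 7.608; Furongian 11.6; Eocene 22.1 Myr.
Sorted longest-first: Cisuralian (25.89), Eocene (22.1), Terreneuvian (17.8), Miocene (17.697), Furongian (11.6), Lopingian (7.608).
The fourth longest is Miocene at 17.697 Myr.

Miocene, 17.697 million years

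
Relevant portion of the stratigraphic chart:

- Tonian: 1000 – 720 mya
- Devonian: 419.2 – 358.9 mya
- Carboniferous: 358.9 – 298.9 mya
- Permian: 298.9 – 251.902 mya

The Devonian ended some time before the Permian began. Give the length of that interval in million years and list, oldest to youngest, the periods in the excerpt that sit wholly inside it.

The Devonian closes at 358.9 Ma and the Permian opens at 298.9 Ma, so the interval is 358.9 − 298.9 = 60 Myr.
A period fits inside if it starts at or after 358.9 Ma and ends at or before 298.9 Ma; oldest first that gives Carboniferous.

60 million years; Carboniferous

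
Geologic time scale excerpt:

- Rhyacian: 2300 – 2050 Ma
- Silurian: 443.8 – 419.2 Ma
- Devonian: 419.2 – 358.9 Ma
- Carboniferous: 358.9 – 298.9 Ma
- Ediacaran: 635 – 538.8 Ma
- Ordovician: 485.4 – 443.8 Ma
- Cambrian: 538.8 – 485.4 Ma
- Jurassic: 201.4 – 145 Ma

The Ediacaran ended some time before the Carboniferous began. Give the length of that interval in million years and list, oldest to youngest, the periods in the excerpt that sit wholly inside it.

179.9 million years; Cambrian, Ordovician, Silurian, Devonian

The Ediacaran closes at 538.8 Ma and the Carboniferous opens at 358.9 Ma, so the interval is 538.8 − 358.9 = 179.9 Myr.
A period fits inside if it starts at or after 538.8 Ma and ends at or before 358.9 Ma; oldest first that gives Cambrian, Ordovician, Silurian, Devonian.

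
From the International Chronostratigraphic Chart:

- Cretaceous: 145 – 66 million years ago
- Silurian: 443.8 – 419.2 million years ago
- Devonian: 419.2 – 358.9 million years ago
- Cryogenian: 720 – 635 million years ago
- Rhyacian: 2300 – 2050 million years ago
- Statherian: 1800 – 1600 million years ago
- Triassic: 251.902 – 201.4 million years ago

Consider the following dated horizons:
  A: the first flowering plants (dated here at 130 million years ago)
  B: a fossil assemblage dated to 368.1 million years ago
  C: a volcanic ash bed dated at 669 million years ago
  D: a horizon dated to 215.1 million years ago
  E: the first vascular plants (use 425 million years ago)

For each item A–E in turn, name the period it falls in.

A — Cretaceous; B — Devonian; C — Cryogenian; D — Triassic; E — Silurian

Match each age against the start–end ranges in the excerpt: A = 130 Ma → Cretaceous (145–66); B = 368.1 Ma → Devonian (419.2–358.9); C = 669 Ma → Cryogenian (720–635); D = 215.1 Ma → Triassic (251.902–201.4); E = 425 Ma → Silurian (443.8–419.2).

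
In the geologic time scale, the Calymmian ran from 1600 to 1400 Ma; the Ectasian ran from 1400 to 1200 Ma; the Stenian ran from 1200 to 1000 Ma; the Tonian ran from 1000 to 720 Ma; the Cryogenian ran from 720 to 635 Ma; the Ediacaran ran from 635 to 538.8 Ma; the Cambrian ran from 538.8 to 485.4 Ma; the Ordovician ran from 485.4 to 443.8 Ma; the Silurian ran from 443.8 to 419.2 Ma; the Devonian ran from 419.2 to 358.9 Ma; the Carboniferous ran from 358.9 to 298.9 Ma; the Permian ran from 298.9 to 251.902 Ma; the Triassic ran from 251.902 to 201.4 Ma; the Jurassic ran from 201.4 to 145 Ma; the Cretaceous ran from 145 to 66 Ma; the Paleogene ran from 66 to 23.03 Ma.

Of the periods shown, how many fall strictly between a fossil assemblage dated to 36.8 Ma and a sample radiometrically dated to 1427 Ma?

The older date is 1427 Ma and the younger is 36.8 Ma.
Periods with start < 1427 and end > 36.8 Ma: Ectasian (1400–1200), Stenian (1200–1000), Tonian (1000–720), Cryogenian (720–635), Ediacaran (635–538.8), Cambrian (538.8–485.4), Ordovician (485.4–443.8), Silurian (443.8–419.2), Devonian (419.2–358.9), Carboniferous (358.9–298.9), Permian (298.9–251.902), Triassic (251.902–201.4), Jurassic (201.4–145), Cretaceous (145–66).
That is 14 complete periods.

14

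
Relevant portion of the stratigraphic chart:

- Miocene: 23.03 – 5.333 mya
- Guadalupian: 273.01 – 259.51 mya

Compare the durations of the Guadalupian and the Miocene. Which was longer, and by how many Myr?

Guadalupian: 273.01 − 259.51 = 13.5 Myr.
Miocene: 23.03 − 5.333 = 17.697 Myr.
Difference: 17.697 − 13.5 = 4.197 Myr, so the Miocene was longer.

Miocene, by 4.197 million years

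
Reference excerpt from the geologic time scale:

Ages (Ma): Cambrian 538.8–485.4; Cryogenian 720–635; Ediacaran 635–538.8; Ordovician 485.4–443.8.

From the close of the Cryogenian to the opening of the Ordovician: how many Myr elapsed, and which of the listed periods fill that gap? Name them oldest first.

End of Cryogenian = 635 Ma; start of Ordovician = 485.4 Ma.
Gap = 635 − 485.4 = 149.6 Myr.
Periods wholly inside 635–485.4 Ma: Ediacaran (635–538.8), Cambrian (538.8–485.4).

149.6 million years; Ediacaran, Cambrian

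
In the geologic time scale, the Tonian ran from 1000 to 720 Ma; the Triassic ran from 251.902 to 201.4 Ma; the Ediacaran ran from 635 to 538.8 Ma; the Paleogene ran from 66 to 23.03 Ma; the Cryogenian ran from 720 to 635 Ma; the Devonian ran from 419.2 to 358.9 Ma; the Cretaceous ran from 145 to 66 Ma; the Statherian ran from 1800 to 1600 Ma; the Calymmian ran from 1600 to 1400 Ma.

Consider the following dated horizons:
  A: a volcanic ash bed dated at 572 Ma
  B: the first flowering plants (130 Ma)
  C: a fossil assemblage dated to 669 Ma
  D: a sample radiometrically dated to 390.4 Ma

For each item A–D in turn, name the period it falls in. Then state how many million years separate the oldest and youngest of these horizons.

A: 572 Ma lies in 635–538.8 Ma, so Ediacaran.
B: 130 Ma lies in 145–66 Ma, so Cretaceous.
C: 669 Ma lies in 720–635 Ma, so Cryogenian.
D: 390.4 Ma lies in 419.2–358.9 Ma, so Devonian.
Oldest = 669 Ma, youngest = 130 Ma → span 539 Myr.

A — Ediacaran; B — Cretaceous; C — Cryogenian; D — Devonian; span 539 million years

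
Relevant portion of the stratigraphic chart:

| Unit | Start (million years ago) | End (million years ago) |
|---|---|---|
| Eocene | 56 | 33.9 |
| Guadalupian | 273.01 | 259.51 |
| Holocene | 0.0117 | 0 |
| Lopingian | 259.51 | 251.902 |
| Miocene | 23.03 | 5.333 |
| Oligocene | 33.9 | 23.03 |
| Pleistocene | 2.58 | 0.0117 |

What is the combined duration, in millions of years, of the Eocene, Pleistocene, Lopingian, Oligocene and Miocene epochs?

Each duration: Eocene = 22.1; Pleistocene = 2.5683; Lopingian = 7.608; Oligocene = 10.87; Miocene = 17.697.
Sum: 22.1 + 2.5683 + 7.608 + 10.87 + 17.697 = 60.8433 Myr.

60.8433 million years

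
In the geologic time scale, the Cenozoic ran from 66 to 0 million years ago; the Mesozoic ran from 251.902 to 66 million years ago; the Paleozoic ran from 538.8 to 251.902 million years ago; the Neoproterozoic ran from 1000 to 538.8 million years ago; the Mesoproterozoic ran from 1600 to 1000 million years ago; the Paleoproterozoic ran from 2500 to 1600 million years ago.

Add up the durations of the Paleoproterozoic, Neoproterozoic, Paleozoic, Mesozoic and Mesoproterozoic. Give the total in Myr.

Each duration: Paleoproterozoic = 900; Neoproterozoic = 461.2; Paleozoic = 286.898; Mesozoic = 185.902; Mesoproterozoic = 600.
Sum: 900 + 461.2 + 286.898 + 185.902 + 600 = 2434 Myr.

2434 million years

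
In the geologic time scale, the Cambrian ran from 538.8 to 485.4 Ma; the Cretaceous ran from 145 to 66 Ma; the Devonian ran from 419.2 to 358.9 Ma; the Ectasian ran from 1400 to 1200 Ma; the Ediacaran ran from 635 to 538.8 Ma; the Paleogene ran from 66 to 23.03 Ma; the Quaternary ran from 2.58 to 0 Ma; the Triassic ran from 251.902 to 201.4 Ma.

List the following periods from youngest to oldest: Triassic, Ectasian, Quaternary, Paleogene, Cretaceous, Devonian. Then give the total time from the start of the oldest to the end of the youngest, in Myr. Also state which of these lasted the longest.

Quaternary → Paleogene → Cretaceous → Triassic → Devonian → Ectasian; total span 1400 Myr; longest is Ectasian

Start ages (Ma): Ectasian 1400, Devonian 419.2, Triassic 251.902, Cretaceous 145, Paleogene 66, Quaternary 2.58.
Ordered youngest to oldest: Quaternary, Paleogene, Cretaceous, Triassic, Devonian, Ectasian.
Span = 1400 − 0 = 1400 Myr.
Durations: Ectasian 200, Paleogene 42.97, Triassic 50.502, Quaternary 2.58, Cretaceous 79, Devonian 60.3 → longest is Ectasian (200 Myr).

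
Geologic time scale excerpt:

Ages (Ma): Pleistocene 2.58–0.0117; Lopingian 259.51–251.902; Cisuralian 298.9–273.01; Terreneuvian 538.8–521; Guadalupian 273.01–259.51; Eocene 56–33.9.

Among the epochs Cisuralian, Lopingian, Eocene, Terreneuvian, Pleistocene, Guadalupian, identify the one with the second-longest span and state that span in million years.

Eocene, 22.1 million years

Start − end for each: Cisuralian 298.9 − 273.01 = 25.89; Lopingian 259.51 − 251.902 = 7.608; Eocene 56 − 33.9 = 22.1; Terreneuvian 538.8 − 521 = 17.8; Pleistocene 2.58 − 0.0117 = 2.5683; Guadalupian 273.01 − 259.51 = 13.5.
Ranking these from longest: Cisuralian > Eocene > Terreneuvian > Guadalupian > Lopingian > Pleistocene.
Position 2 in that ranking is Eocene, which lasted 22.1 Myr.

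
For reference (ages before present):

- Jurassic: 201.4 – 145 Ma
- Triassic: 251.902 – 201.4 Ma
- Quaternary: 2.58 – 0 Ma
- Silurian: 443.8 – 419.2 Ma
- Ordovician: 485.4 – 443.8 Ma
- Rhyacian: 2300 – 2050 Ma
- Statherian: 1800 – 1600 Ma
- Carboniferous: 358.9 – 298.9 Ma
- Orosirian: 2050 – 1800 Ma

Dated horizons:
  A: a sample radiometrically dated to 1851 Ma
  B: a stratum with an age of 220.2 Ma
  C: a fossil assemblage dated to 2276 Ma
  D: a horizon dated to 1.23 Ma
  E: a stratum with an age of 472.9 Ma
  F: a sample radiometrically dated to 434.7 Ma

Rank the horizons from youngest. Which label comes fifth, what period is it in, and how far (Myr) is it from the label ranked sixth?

Sorted youngest-first by Ma: D (1.23), B (220.2), F (434.7), E (472.9), A (1851), C (2276).
The fifth youngest is A at 1851 Ma, which lies in 2050–1800 Ma: the Orosirian.
The sixth youngest is C at 2276 Ma; separation = |1851 − 2276| = 425 Myr.

A, in the Orosirian; 425 million years to C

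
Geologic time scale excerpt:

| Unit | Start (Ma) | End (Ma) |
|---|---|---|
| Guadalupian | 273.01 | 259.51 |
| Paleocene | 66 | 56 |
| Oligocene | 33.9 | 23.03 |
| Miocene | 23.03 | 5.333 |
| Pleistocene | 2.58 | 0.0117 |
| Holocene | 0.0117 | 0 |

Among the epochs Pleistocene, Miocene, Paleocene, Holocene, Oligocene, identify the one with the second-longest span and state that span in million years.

Start − end for each: Pleistocene 2.58 − 0.0117 = 2.5683; Miocene 23.03 − 5.333 = 17.697; Paleocene 66 − 56 = 10; Holocene 0.0117 − 0 = 0.0117; Oligocene 33.9 − 23.03 = 10.87.
Ranking these from longest: Miocene > Oligocene > Paleocene > Pleistocene > Holocene.
Position 2 in that ranking is Oligocene, which lasted 10.87 Myr.

Oligocene, 10.87 million years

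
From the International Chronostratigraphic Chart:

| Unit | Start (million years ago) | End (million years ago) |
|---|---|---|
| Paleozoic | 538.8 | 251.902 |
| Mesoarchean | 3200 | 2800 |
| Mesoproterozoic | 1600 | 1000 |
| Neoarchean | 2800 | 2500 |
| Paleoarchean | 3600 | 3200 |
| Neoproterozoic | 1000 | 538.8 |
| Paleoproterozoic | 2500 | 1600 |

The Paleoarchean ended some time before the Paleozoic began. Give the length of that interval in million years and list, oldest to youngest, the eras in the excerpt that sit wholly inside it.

2661.2 million years; Mesoarchean, Neoarchean, Paleoproterozoic, Mesoproterozoic, Neoproterozoic

End of Paleoarchean = 3200 Ma; start of Paleozoic = 538.8 Ma.
Gap = 3200 − 538.8 = 2661.2 Myr.
Eras wholly inside 3200–538.8 Ma: Mesoarchean (3200–2800), Neoarchean (2800–2500), Paleoproterozoic (2500–1600), Mesoproterozoic (1600–1000), Neoproterozoic (1000–538.8).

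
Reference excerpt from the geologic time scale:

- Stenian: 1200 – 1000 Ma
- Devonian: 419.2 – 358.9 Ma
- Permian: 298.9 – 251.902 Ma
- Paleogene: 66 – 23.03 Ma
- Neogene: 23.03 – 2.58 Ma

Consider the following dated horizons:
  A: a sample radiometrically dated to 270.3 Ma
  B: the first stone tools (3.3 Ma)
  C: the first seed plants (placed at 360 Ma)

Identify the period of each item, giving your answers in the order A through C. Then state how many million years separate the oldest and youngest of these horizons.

A — Permian; B — Neogene; C — Devonian; span 356.7 million years

Match each age against the start–end ranges in the excerpt: A = 270.3 Ma → Permian (298.9–251.902); B = 3.3 Ma → Neogene (23.03–2.58); C = 360 Ma → Devonian (419.2–358.9).
The largest age is 360 Ma and the smallest is 3.3 Ma; their difference is 356.7 Myr.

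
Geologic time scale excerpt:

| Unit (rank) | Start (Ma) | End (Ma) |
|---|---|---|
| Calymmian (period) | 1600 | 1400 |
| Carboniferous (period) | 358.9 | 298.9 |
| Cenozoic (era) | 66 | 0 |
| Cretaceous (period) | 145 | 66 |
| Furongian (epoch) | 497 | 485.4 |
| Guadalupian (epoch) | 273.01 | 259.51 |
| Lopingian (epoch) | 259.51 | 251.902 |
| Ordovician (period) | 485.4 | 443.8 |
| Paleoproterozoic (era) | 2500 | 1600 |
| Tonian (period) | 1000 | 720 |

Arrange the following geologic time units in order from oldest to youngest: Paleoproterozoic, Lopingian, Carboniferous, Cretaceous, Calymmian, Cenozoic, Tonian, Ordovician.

Sorting by start age (descending Ma, since larger Ma = older): Paleoproterozoic began 2500, Calymmian began 1600, Tonian began 1000, Ordovician began 485.4, Carboniferous began 358.9, Lopingian began 259.51, Cretaceous began 145, Cenozoic began 66.

Paleoproterozoic, then Calymmian, then Tonian, then Ordovician, then Carboniferous, then Lopingian, then Cretaceous, then Cenozoic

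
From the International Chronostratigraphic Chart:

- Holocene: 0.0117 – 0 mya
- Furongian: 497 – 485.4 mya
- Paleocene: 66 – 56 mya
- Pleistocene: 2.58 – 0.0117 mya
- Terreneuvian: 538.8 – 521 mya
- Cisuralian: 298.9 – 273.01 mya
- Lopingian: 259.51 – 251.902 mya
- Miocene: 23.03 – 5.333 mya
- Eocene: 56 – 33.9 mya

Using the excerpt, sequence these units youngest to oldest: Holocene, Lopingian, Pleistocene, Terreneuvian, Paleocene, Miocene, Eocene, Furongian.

Holocene, then Pleistocene, then Miocene, then Eocene, then Paleocene, then Lopingian, then Furongian, then Terreneuvian

Read off each span (Ma): Holocene 0.0117–0; Lopingian 259.51–251.902; Pleistocene 2.58–0.0117; Terreneuvian 538.8–521; Paleocene 66–56; Miocene 23.03–5.333; Eocene 56–33.9; Furongian 497–485.4.
Larger Ma is older, so oldest→youngest is Terreneuvian, Furongian, Lopingian, Paleocene, Eocene, Miocene, Pleistocene, Holocene; reverse it for youngest→oldest.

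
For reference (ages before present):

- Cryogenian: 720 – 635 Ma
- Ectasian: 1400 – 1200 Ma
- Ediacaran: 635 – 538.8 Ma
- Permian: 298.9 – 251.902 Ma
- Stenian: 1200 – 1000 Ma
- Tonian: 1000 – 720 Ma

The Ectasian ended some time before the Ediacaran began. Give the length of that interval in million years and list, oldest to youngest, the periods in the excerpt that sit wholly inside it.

The Ectasian closes at 1200 Ma and the Ediacaran opens at 635 Ma, so the interval is 1200 − 635 = 565 Myr.
A period fits inside if it starts at or after 1200 Ma and ends at or before 635 Ma; oldest first that gives Stenian, Tonian, Cryogenian.

565 million years; Stenian, Tonian, Cryogenian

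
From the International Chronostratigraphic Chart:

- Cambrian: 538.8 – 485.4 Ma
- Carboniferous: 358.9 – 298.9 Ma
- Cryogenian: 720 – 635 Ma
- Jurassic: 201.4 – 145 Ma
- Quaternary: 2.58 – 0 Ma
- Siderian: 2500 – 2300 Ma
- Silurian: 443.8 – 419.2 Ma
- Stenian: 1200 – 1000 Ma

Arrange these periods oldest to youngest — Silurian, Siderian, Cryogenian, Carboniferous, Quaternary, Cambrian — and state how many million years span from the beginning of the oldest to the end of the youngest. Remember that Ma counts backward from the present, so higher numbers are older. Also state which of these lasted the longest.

From the excerpt: Silurian 443.8–419.2; Siderian 2500–2300; Cryogenian 720–635; Carboniferous 358.9–298.9; Quaternary 2.58–0; Cambrian 538.8–485.4 (Ma).
Larger Ma is earlier, so the oldest is Siderian and the youngest is Quaternary; oldest to youngest: Siderian, Cryogenian, Cambrian, Silurian, Carboniferous, Quaternary.
Oldest start 2500 minus youngest end 0 gives 2500 Myr overall.
Individual lengths (start − end): Silurian 24.6; Carboniferous 60; Cambrian 53.4; Siderian 200; Cryogenian 85; Quaternary 2.58. The largest is Siderian at 200 Myr.

Siderian → Cryogenian → Cambrian → Silurian → Carboniferous → Quaternary; total span 2500 Myr; longest is Siderian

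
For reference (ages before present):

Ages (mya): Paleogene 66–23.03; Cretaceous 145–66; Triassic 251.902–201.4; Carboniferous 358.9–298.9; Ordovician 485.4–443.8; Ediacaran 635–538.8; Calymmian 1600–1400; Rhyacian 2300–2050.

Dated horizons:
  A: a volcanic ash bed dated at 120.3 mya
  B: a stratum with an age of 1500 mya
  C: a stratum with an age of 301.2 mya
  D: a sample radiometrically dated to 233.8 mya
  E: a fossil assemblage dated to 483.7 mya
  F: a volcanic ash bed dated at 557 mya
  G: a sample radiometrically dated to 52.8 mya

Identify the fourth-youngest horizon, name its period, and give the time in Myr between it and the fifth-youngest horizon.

C, in the Carboniferous; 182.5 million years to E

Sorted youngest-first by Ma: G (52.8), A (120.3), D (233.8), C (301.2), E (483.7), F (557), B (1500).
The fourth youngest is C at 301.2 Ma, which lies in 358.9–298.9 Ma: the Carboniferous.
The fifth youngest is E at 483.7 Ma; separation = |301.2 − 483.7| = 182.5 Myr.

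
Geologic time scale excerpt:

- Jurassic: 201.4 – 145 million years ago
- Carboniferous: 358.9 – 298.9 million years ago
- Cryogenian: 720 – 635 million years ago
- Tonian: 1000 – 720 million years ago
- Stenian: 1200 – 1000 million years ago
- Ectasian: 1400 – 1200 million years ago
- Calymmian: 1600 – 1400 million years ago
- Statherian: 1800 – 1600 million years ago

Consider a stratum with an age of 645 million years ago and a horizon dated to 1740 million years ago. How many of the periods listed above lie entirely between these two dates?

4

1740 Ma sits inside the Statherian (1800–1600) and 645 Ma inside the Cryogenian (720–635); neither of those is wholly between the two dates.
The listed periods lying completely between them are Calymmian, Ectasian, Stenian, Tonian — 4 in all.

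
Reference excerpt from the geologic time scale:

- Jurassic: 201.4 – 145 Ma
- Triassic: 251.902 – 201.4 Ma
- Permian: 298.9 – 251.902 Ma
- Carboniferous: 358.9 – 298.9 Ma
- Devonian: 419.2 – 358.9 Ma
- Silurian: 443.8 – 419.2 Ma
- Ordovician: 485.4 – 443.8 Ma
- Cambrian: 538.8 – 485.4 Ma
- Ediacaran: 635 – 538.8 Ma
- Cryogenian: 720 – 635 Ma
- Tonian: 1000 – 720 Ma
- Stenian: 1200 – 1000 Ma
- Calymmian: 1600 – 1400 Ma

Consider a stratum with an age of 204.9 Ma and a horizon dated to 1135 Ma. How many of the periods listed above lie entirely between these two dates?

1135 Ma sits inside the Stenian (1200–1000) and 204.9 Ma inside the Triassic (251.902–201.4); neither of those is wholly between the two dates.
The listed periods lying completely between them are Tonian, Cryogenian, Ediacaran, Cambrian, Ordovician, Silurian, Devonian, Carboniferous, Permian — 9 in all.

9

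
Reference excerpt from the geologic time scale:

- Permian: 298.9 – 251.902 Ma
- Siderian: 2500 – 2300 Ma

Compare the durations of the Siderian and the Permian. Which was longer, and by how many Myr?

Siderian, by 153.002 million years

Siderian: 2500 − 2300 = 200 Myr.
Permian: 298.9 − 251.902 = 46.998 Myr.
Difference: 200 − 46.998 = 153.002 Myr, so the Siderian was longer.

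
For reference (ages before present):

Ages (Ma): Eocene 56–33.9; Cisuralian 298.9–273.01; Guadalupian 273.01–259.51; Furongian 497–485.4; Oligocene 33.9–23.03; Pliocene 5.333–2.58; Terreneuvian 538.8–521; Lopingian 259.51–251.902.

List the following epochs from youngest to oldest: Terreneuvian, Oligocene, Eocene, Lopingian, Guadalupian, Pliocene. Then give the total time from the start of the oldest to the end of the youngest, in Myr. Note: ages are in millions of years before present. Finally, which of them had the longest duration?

Pliocene, Oligocene, Eocene, Lopingian, Guadalupian, Terreneuvian; total span 536.22 Myr; longest is Eocene

Start ages (Ma): Terreneuvian 538.8, Guadalupian 273.01, Lopingian 259.51, Eocene 56, Oligocene 33.9, Pliocene 5.333.
Ordered youngest to oldest: Pliocene, Oligocene, Eocene, Lopingian, Guadalupian, Terreneuvian.
Span = 538.8 − 2.58 = 536.22 Myr.
Durations: Eocene 22.1, Pliocene 2.753, Guadalupian 13.5, Oligocene 10.87, Terreneuvian 17.8, Lopingian 7.608 → longest is Eocene (22.1 Myr).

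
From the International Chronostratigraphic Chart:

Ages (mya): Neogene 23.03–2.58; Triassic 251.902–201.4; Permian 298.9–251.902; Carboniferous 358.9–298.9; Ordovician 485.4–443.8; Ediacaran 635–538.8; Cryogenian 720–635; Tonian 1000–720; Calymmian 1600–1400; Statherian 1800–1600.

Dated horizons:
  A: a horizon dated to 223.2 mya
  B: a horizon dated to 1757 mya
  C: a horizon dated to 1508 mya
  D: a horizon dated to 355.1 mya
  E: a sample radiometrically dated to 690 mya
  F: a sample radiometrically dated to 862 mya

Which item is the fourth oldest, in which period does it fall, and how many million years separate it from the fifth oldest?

Sorted oldest-first by Ma: B (1757), C (1508), F (862), E (690), D (355.1), A (223.2).
The fourth oldest is E at 690 Ma, which lies in 720–635 Ma: the Cryogenian.
The fifth oldest is D at 355.1 Ma; separation = |690 − 355.1| = 334.9 Myr.

E, in the Cryogenian; 334.9 million years to D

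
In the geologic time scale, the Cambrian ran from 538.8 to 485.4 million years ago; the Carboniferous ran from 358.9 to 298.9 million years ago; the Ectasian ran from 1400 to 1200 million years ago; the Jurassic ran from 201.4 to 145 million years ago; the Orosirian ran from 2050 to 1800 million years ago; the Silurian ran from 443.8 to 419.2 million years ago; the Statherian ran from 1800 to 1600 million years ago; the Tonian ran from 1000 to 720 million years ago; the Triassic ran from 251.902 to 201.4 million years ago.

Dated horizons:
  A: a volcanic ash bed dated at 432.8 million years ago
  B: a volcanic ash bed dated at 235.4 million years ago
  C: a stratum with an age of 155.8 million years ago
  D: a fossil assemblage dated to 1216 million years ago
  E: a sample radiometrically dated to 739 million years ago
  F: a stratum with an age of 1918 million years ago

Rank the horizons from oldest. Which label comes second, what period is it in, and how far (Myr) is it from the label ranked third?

Sorted oldest-first by Ma: F (1918), D (1216), E (739), A (432.8), B (235.4), C (155.8).
The second oldest is D at 1216 Ma, which lies in 1400–1200 Ma: the Ectasian.
The third oldest is E at 739 Ma; separation = |1216 − 739| = 477 Myr.

D, in the Ectasian; 477 million years to E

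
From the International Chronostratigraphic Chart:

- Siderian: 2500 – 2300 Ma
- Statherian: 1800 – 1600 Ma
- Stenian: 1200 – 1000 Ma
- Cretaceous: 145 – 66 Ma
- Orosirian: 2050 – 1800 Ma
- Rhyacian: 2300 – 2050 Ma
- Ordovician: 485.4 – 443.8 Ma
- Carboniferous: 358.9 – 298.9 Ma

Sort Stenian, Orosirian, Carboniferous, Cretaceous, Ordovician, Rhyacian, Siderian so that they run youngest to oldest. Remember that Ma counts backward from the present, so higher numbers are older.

Cretaceous → Carboniferous → Ordovician → Stenian → Orosirian → Rhyacian → Siderian

Sorting by start age (ascending Ma, since larger Ma = older): Cretaceous start 145, Carboniferous start 358.9, Ordovician start 485.4, Stenian start 1200, Orosirian start 2050, Rhyacian start 2300, Siderian start 2500.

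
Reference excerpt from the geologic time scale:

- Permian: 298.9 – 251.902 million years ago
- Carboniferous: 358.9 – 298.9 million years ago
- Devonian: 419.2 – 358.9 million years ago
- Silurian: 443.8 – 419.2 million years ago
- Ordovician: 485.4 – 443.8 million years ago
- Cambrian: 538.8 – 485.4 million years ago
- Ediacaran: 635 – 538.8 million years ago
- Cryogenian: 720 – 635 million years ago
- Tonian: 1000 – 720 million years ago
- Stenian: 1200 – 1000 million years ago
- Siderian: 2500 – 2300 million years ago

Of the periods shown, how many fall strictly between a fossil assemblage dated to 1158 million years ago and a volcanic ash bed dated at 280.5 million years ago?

1158 Ma sits inside the Stenian (1200–1000) and 280.5 Ma inside the Permian (298.9–251.902); neither of those is wholly between the two dates.
The listed periods lying completely between them are Tonian, Cryogenian, Ediacaran, Cambrian, Ordovician, Silurian, Devonian, Carboniferous — 8 in all.

8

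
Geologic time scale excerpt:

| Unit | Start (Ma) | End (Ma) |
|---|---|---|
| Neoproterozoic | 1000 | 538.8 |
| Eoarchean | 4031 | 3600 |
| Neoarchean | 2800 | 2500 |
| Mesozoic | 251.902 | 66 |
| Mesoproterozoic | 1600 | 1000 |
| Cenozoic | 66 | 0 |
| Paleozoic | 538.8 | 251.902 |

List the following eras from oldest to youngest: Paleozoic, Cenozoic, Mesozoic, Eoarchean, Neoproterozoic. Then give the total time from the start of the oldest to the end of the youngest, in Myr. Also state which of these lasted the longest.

Start ages (Ma): Eoarchean 4031, Neoproterozoic 1000, Paleozoic 538.8, Mesozoic 251.902, Cenozoic 66.
Ordered oldest to youngest: Eoarchean, Neoproterozoic, Paleozoic, Mesozoic, Cenozoic.
Span = 4031 − 0 = 4031 Myr.
Durations: Neoproterozoic 461.2, Eoarchean 431, Mesozoic 185.902, Cenozoic 66, Paleozoic 286.898 → longest is Neoproterozoic (461.2 Myr).

Eoarchean, Neoproterozoic, Paleozoic, Mesozoic, Cenozoic; total span 4031 Myr; longest is Neoproterozoic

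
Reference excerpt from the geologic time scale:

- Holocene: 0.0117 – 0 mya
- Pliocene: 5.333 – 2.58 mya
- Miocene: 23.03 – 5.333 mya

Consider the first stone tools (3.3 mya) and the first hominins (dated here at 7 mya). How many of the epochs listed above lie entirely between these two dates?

Checking each listed span, none has both start < 7 Ma and end > 3.3 Ma — every epoch straddles one of the two dates or lies outside them — so the count is 0.

0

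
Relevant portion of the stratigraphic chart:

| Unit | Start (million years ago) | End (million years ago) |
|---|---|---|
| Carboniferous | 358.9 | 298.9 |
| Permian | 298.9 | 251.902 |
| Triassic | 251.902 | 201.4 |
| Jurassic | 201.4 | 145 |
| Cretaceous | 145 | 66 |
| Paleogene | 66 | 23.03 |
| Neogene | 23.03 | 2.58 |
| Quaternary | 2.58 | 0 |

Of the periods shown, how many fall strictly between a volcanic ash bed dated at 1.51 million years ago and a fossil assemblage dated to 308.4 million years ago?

The older date is 308.4 Ma and the younger is 1.51 Ma.
Periods with start < 308.4 and end > 1.51 Ma: Permian (298.9–251.902), Triassic (251.902–201.4), Jurassic (201.4–145), Cretaceous (145–66), Paleogene (66–23.03), Neogene (23.03–2.58).
That is 6 complete periods.

6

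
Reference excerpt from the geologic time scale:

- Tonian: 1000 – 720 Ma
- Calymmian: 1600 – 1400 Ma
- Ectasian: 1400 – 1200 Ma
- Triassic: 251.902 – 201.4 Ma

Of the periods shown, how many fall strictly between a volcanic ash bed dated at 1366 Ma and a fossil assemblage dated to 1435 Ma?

Checking each listed span, none has both start < 1435 Ma and end > 1366 Ma — every period straddles one of the two dates or lies outside them — so the count is 0.

0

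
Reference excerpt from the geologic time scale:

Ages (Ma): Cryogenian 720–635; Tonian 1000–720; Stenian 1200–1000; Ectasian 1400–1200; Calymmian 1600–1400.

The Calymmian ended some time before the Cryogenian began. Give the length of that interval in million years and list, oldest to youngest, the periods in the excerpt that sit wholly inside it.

The Calymmian closes at 1400 Ma and the Cryogenian opens at 720 Ma, so the interval is 1400 − 720 = 680 Myr.
A period fits inside if it starts at or after 1400 Ma and ends at or before 720 Ma; oldest first that gives Ectasian, Stenian, Tonian.

680 million years; Ectasian, Stenian, Tonian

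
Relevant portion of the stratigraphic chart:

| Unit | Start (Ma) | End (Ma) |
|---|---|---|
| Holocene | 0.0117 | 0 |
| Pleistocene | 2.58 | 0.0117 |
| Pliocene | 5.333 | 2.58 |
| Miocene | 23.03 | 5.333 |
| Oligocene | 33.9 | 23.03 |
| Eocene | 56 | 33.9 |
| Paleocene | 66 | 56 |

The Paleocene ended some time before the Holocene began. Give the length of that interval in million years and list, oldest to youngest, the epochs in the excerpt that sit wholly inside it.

55.9883 million years; Eocene, Oligocene, Miocene, Pliocene, Pleistocene

End of Paleocene = 56 Ma; start of Holocene = 0.0117 Ma.
Gap = 56 − 0.0117 = 55.9883 Myr.
Epochs wholly inside 56–0.0117 Ma: Eocene (56–33.9), Oligocene (33.9–23.03), Miocene (23.03–5.333), Pliocene (5.333–2.58), Pleistocene (2.58–0.0117).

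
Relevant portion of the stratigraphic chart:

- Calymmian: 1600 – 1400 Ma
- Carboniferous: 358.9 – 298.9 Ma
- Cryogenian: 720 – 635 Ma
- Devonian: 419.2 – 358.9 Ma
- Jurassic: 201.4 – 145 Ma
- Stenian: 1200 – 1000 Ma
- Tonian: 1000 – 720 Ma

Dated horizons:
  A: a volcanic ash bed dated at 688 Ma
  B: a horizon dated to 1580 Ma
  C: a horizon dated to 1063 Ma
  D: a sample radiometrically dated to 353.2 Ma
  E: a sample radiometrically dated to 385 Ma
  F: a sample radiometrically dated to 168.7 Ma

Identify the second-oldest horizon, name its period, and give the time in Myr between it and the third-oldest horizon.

C, in the Stenian; 375 million years to A

Larger Ma means older, so oldest first: B 1580 > C 1063 > A 688 > E 385 > D 353.2 > F 168.7.
Counting 2 along gives C (1063 Ma); the excerpt puts that inside the Stenian, 1200–1000 Ma.
Next in line is A (688 Ma), and 1063 − 688 = 375 Myr.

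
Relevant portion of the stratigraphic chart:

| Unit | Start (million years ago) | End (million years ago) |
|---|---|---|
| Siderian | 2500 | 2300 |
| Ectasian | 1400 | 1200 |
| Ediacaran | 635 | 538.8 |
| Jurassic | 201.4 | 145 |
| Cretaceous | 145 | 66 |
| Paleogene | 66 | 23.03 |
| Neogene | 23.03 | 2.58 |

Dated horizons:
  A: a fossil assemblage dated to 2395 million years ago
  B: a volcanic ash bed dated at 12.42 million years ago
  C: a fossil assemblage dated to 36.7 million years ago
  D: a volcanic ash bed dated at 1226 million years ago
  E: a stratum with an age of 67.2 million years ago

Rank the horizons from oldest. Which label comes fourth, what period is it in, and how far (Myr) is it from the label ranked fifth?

C, in the Paleogene; 24.28 million years to B

Sorted oldest-first by Ma: A (2395), D (1226), E (67.2), C (36.7), B (12.42).
The fourth oldest is C at 36.7 Ma, which lies in 66–23.03 Ma: the Paleogene.
The fifth oldest is B at 12.42 Ma; separation = |36.7 − 12.42| = 24.28 Myr.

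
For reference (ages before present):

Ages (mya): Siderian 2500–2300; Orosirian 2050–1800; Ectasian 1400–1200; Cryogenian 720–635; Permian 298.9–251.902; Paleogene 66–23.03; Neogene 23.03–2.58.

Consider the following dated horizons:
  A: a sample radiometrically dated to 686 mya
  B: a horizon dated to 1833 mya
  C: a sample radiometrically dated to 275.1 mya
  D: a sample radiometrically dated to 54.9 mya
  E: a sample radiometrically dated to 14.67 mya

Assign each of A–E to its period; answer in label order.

Match each age against the start–end ranges in the excerpt: A = 686 Ma → Cryogenian (720–635); B = 1833 Ma → Orosirian (2050–1800); C = 275.1 Ma → Permian (298.9–251.902); D = 54.9 Ma → Paleogene (66–23.03); E = 14.67 Ma → Neogene (23.03–2.58).

A — Cryogenian; B — Orosirian; C — Permian; D — Paleogene; E — Neogene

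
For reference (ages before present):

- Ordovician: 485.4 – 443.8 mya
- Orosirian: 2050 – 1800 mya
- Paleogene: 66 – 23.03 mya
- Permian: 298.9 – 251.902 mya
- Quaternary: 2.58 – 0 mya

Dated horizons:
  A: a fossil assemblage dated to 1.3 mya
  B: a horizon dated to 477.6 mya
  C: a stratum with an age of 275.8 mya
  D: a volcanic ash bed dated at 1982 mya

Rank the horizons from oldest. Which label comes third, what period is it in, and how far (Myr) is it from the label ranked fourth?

C, in the Permian; 274.5 million years to A

Larger Ma means older, so oldest first: D 1982 > B 477.6 > C 275.8 > A 1.3.
Counting 3 along gives C (275.8 Ma); the excerpt puts that inside the Permian, 298.9–251.902 Ma.
Next in line is A (1.3 Ma), and 275.8 − 1.3 = 274.5 Myr.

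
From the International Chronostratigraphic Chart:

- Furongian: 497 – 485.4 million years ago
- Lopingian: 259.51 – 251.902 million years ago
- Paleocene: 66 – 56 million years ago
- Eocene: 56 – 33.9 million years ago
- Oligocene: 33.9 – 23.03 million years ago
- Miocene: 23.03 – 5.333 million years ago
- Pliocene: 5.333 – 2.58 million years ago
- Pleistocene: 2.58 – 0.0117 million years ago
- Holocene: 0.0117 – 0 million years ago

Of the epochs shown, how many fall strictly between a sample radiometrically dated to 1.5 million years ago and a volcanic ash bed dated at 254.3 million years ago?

254.3 Ma sits inside the Lopingian (259.51–251.902) and 1.5 Ma inside the Pleistocene (2.58–0.0117); neither of those is wholly between the two dates.
The listed epochs lying completely between them are Paleocene, Eocene, Oligocene, Miocene, Pliocene — 5 in all.

5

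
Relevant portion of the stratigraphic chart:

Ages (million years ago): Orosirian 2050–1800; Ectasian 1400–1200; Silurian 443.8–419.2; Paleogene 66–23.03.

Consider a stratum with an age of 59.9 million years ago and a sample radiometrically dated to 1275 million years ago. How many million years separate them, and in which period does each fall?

Elapsed time: 1275 − 59.9 = 1215.1 Myr.
59.9 Ma lies within 66–23.03 Ma: Paleogene.
1275 Ma lies within 1400–1200 Ma: Ectasian.

1215.1 million years apart; the first in the Paleogene, the second in the Ectasian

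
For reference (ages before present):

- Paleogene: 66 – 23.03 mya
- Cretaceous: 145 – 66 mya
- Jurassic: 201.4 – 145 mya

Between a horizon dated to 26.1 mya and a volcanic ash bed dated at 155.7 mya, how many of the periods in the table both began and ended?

155.7 Ma sits inside the Jurassic (201.4–145) and 26.1 Ma inside the Paleogene (66–23.03); neither of those is wholly between the two dates.
The listed periods lying completely between them are Cretaceous — 1 in all.

1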